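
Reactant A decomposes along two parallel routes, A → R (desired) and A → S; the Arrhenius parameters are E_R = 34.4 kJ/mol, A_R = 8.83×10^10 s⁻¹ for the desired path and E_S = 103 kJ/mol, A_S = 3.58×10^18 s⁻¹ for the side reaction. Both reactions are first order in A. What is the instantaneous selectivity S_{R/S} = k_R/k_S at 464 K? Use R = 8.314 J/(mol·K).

1.30

Since both paths have the same order in A, the concentration cancels and S_{R/S} = k_R/k_S = (A_R/A_S)·exp[(E_S−E_R)/(RT)].
(E_S−E_R)/(RT) = (103−34.4)×10³/(8.314×464) = 68600/3858 = 17.78.
k_R/k_S = (8.83×10^10/3.58×10^18)·exp(17.78) = 2.466×10^-8 × 5.283×10^7 = 1.30.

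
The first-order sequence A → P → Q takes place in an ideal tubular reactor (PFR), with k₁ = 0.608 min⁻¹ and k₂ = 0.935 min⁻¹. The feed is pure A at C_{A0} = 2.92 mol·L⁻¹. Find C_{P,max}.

0.853 mol·L⁻¹

Evaluating C_P at τ_opt = ln(k₂/k₁)/(k₂−k₁) gives C_{P,max}/C_{A0} = (k₁/k₂)^[k₂/(k₂−k₁)].
= (0.608/0.935)^(0.935/(0.935−0.608)) = (0.6503)^(2.859) = 0.2921.
C_{P,max} = 0.2921×2.92 = 0.853 mol·L⁻¹.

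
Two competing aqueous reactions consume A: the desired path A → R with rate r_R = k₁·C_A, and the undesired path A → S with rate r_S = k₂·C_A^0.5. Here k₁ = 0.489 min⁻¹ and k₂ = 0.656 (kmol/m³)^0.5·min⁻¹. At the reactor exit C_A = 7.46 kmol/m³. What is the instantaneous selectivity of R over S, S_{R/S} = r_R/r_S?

S_{R/S} = r_R/r_S = (k₁·C_A)/(k₂·C_A^0.5) = (k₁/k₂)·C_A^0.5.
= (0.489×7.460) / (0.656×7.460^0.5) = 3.648/1.792 = 2.04.
Since the desired path is higher order in A, keeping C_A high (PFR or concentrated feed) favours R.

2.04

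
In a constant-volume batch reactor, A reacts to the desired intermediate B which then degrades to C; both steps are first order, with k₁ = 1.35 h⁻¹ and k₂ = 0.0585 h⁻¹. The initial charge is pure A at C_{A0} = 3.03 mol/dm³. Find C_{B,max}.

At the optimum, C_{B,max}/C_{A0} = (k₁/k₂)^[k₂/(k₂−k₁)].
= (1.35/0.0585)^(0.0585/(0.0585−1.35)) = (23.08)^(-0.04530) = 0.8675.
C_{B,max} = 0.8675×3.03 = 2.63 mol/dm³.

2.63 mol/dm³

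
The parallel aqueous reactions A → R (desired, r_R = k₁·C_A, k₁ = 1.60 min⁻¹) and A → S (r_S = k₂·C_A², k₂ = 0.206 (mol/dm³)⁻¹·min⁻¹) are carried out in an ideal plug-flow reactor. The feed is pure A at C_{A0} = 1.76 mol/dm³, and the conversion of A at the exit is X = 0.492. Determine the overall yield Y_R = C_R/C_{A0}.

0.421

C_A = C_{A0}(1−X) = 0.8941 mol/dm³.
Along a PFR/batch, dC_R/dC_A = −r_R/(r_R+r_S) = −k₁/(k₁+k₂·C_A).
Integrating from C_{A0} to C_A: C_R = (1.60/0.206)·ln[(1.60+0.206·1.76)/(1.60+0.206·0.894)] = 7.767·ln(1.963/1.784) = 0.7401 mol/dm³.
Y_R = C_R/C_{A0} = 0.7401/1.76 = 0.421.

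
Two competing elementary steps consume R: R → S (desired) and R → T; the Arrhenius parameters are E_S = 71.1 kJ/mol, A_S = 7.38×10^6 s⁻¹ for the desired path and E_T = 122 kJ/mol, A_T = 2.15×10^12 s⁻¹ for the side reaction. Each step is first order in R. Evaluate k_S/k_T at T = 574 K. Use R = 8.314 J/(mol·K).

0.147

With equal orders, S_{S/T} = k_S/k_T = (A_S/A_T)·exp[(E_T−E_S)/(RT)].
(E_T−E_S)/(RT) = (122−71.1)×10³/(8.314×574) = 50900/4772 = 10.67.
k_S/k_T = (7.38×10^6/2.15×10^12)·exp(10.67) = 3.433×10^-6 × 42867 = 0.147.
Since E_S < E_T, lowering the temperature improves selectivity toward S.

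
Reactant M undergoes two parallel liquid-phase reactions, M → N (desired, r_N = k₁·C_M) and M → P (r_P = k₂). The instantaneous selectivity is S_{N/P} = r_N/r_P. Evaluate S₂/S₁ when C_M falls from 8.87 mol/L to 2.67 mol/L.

S_{N/P} = (k₁/k₂)·C_M, so S₂/S₁ = (C_{M,2}/C_{M,1}).
= 2.67/8.87 = 0.301.

0.301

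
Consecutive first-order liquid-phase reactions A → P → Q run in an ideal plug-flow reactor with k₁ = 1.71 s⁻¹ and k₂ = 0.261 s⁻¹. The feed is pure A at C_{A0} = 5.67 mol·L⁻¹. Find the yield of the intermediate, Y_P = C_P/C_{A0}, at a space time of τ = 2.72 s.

0.569

Solving the coupled first-order balances gives C_P(τ) = [k₁/(k₂−k₁)]·C_{A0}·(e^(−k₁τ) − e^(−k₂τ)).
e^(−k₁τ) = e^(−1.71×2.72) = e^(−4.651) = 0.009550; e^(−k₂τ) = e^(−0.7099) = 0.4917.
C_P = 1.71×5.67/(0.261−1.71) × (0.009550−0.4917) = (-6.691)×(-0.4821) = 3.226 mol·L⁻¹.
Y_P = C_P/C_{A0} = 3.226/5.67 = 0.569.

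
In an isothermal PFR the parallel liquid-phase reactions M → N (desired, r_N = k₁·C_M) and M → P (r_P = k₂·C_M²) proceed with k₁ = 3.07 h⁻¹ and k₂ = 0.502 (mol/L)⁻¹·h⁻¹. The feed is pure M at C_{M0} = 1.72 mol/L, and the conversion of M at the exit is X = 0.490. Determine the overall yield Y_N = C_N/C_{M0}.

0.405

C_M = C_{M0}(1−X) = 0.8772 mol/L.
Along a PFR/batch, dC_N/dC_M = −r_N/(r_N+r_P) = −k₁/(k₁+k₂·C_M).
Integrating from C_{M0} to C_M: C_N = (3.07/0.502)·ln[(3.07+0.502·1.72)/(3.07+0.502·0.877)] = 6.116·ln(3.933/3.510) = 0.6959 mol/L.
Y_N = C_N/C_{M0} = 0.6959/1.72 = 0.405.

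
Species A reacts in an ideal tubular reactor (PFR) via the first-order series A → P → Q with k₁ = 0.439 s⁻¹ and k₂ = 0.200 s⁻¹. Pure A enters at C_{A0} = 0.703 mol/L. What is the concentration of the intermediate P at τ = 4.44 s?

For first-order series with pure A initially, C_P(τ) = k₁C_{A0}/(k₂−k₁)·(e^(−k₁τ) − e^(−k₂τ)).
e^(−k₁τ) = e^(−0.439×4.44) = e^(−1.949) = 0.1424; e^(−k₂τ) = e^(−0.8880) = 0.4115.
C_P = 0.439×0.703/(0.200−0.439) × (0.1424−0.4115) = (-1.291)×(-0.2691) = 0.3475 mol/L.

0.347 mol/L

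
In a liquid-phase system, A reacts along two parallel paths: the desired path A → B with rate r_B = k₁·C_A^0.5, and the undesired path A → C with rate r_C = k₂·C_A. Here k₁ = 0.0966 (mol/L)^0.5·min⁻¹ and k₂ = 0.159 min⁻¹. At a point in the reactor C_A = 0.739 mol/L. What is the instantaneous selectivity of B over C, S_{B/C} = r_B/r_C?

0.707

S_{B/C} = r_B/r_C = (k₁·C_A^0.5)/(k₂·C_A) = (k₁/k₂)·C_A^-0.5.
= (0.0966×0.7390^0.5) / (0.159×0.7390) = 0.08304/0.1175 = 0.707.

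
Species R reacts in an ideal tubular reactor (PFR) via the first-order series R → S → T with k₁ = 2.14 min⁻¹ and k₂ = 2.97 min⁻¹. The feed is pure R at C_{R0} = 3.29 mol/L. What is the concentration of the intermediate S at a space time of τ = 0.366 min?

1.02 mol/L

Solving the coupled first-order balances gives C_S(τ) = [k₁/(k₂−k₁)]·C_{R0}·(e^(−k₁τ) − e^(−k₂τ)).
e^(−k₁τ) = e^(−2.14×0.366) = e^(−0.7832) = 0.4569; e^(−k₂τ) = e^(−1.087) = 0.3372.
C_S = 2.14×3.29/(2.97−2.14) × (0.4569−0.3372) = 8.483×0.1197 = 1.015 mol/L.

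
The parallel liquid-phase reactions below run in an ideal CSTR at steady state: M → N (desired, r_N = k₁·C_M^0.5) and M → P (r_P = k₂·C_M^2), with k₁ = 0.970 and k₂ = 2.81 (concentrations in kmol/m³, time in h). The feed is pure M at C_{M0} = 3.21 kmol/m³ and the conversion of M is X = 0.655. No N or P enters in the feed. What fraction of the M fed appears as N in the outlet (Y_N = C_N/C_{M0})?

0.150

Exit C_M = C_{M0}(1−X) = 3.21×0.345 = 1.107 kmol/m³.
In a CSTR the entire volume is at exit conditions, so r_N = 0.970×1.107^0.5 = 1.021 and r_P = 2.81×1.107^2 = 3.446.
Fraction of consumed M going to N: r_N/(r_N+r_P) = 0.2285.
C_N = 0.2285·C_{M0}·X = 0.2285×3.21×0.655 = 0.480 kmol/m³; Y_N = C_N/C_{M0} = 0.150.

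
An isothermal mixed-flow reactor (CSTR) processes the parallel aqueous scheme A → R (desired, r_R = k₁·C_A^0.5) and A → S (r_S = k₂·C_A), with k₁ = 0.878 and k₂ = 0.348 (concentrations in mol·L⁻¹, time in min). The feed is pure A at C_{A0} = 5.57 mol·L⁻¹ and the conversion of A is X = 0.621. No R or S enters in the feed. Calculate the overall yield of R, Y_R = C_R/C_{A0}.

0.394

Exit C_A = C_{A0}(1−X) = 5.57×0.379 = 2.111 mol·L⁻¹.
A CSTR operates uniformly at the exit composition, giving r_R = 1.276 and r_S = 0.7346 (each k·C_A^n at C_A = 2.111).
Fraction of consumed A going to R: r_R/(r_R+r_S) = 0.6346.
C_R = 0.6346·C_{A0}·X = 0.6346×5.57×0.621 = 2.19 mol·L⁻¹; Y_R = C_R/C_{A0} = 0.394.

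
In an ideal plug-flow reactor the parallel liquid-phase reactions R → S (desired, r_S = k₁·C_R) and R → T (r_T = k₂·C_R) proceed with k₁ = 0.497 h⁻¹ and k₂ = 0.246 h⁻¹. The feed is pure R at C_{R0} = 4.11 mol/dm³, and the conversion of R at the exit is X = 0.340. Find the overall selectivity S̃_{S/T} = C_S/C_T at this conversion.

C_R = C_{R0}(1−X) = 2.713 mol/dm³.
Both paths are first order in R, so the instantaneous fraction to S is constant: dC_S/d(−C_R) = k₁/(k₁+k₂) = 0.6689.
C_S = 0.6689·(C_{R0}−C_R) = 0.6689×1.397 = 0.935 mol/dm³.
C_T = (C_{R0}−C_R)−C_S = 0.4627 mol/dm³; S̃_{S/T} = 0.9347/0.4627 = 2.02.

2.02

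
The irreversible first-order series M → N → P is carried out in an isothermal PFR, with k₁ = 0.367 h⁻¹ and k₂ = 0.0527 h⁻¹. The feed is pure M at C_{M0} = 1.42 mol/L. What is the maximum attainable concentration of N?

1.03 mol/L

At the optimum, C_{N,max}/C_{M0} = (k₁/k₂)^[k₂/(k₂−k₁)].
= (0.367/0.0527)^(0.0527/(0.0527−0.367)) = (6.964)^(-0.1677) = 0.7222.
C_{N,max} = 0.7222×1.42 = 1.03 mol/L.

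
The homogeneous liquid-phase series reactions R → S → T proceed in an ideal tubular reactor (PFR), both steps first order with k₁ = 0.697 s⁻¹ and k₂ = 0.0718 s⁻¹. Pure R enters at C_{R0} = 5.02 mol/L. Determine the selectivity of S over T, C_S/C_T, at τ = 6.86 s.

2.10

The intermediate concentration in a first-order A→B→C sequence is C_S = k₁C_{R0}(e^(−k₁τ) − e^(−k₂τ))/(k₂−k₁).
e^(−k₁τ) = e^(−0.697×6.86) = e^(−4.781) = 0.008384; e^(−k₂τ) = e^(−0.4925) = 0.6111.
C_S = 0.697×5.02/(0.0718−0.697) × (0.008384−0.6111) = (-5.597)×(-0.6027) = 3.373 mol/L.
C_R = C_{R0}e^(−k₁τ) = 0.04209 mol/L, so C_T = C_{R0}−C_R−C_S = 1.605 mol/L; C_S/C_T = 2.10.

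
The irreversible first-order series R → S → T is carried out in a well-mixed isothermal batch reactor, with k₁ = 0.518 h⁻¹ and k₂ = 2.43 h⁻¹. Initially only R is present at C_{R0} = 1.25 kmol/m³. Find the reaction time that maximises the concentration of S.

0.808 h

The intermediate peaks when r₁ = r₂, i.e. k₁e^(−k₁t) = k₂e^(−k₂t), giving t_opt = ln(k₂/k₁)/(k₂−k₁).
= ln(2.43/0.518)/(2.43−0.518) = ln(4.691)/1.912 = 1.546/1.912 = 0.808 h.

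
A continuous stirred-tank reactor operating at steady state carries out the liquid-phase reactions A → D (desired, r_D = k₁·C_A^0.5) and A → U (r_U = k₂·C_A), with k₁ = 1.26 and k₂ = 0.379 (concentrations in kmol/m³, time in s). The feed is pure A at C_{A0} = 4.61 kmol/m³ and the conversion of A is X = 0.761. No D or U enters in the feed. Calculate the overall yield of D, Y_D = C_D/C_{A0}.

Exit C_A = C_{A0}(1−X) = 4.61×0.239 = 1.102 kmol/m³.
Rates in a CSTR are evaluated at the outlet concentration: r_D = 1.26×1.102^0.5 = 1.323, r_U = 0.379×1.102 = 0.4176.
Fraction of consumed A going to D: r_D/(r_D+r_U) = 0.7600.
C_D = 0.7600·C_{A0}·X = 0.7600×4.61×0.761 = 2.67 kmol/m³; Y_D = C_D/C_{A0} = 0.578.

0.578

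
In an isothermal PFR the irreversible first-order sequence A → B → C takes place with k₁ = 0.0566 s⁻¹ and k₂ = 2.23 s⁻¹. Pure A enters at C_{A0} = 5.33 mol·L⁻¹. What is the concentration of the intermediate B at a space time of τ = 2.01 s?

For first-order series with pure A initially, C_B(τ) = k₁C_{A0}/(k₂−k₁)·(e^(−k₁τ) − e^(−k₂τ)).
e^(−k₁τ) = e^(−0.0566×2.01) = e^(−0.1138) = 0.8925; e^(−k₂τ) = e^(−4.482) = 0.01131.
C_B = 0.0566×5.33/(2.23−0.0566) × (0.8925−0.01131) = 0.1388×0.8812 = 0.1223 mol·L⁻¹.

0.122 mol·L⁻¹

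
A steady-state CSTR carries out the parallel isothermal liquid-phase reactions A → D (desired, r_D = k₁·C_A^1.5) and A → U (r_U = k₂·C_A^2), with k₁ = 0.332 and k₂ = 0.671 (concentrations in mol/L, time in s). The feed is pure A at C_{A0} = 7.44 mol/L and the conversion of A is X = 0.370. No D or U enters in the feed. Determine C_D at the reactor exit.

0.512 mol/L

Exit C_A = C_{A0}(1−X) = 7.44×0.630 = 4.687 mol/L.
A CSTR operates uniformly at the exit composition, giving r_D = 3.369 and r_U = 14.74 (each k·C_A^n at C_A = 4.687).
Fraction of consumed A going to D: r_D/(r_D+r_U) = 0.1860.
C_D = 0.1860·C_{A0}·X = 0.1860×7.44×0.370 = 0.512 mol/L.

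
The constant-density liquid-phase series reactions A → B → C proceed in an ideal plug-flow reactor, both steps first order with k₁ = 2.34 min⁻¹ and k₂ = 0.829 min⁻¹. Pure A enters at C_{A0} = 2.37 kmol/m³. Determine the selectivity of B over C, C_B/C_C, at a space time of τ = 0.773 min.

The intermediate concentration in a first-order A→B→C sequence is C_B = k₁C_{A0}(e^(−k₁τ) − e^(−k₂τ))/(k₂−k₁).
e^(−k₁τ) = e^(−2.34×0.773) = e^(−1.809) = 0.1638; e^(−k₂τ) = e^(−0.6408) = 0.5269.
C_B = 2.34×2.37/(0.829−2.34) × (0.1638−0.5269) = (-3.670)×(-0.3630) = 1.332 kmol/m³.
C_A = C_{A0}e^(−k₁τ) = 0.3883 kmol/m³, so C_C = C_{A0}−C_A−C_B = 0.6493 kmol/m³; C_B/C_C = 2.05.

2.05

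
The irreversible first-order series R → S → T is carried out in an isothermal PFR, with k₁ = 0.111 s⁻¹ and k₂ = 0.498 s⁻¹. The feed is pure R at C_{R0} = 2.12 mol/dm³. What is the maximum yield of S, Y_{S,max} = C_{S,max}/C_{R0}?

0.145

For a first-order series the maximum intermediate yield is C_{S,max}/C_{R0} = (k₁/k₂)^[k₂/(k₂−k₁)].
= (0.111/0.498)^(0.498/(0.498−0.111)) = (0.2229)^(1.287) = 0.1449.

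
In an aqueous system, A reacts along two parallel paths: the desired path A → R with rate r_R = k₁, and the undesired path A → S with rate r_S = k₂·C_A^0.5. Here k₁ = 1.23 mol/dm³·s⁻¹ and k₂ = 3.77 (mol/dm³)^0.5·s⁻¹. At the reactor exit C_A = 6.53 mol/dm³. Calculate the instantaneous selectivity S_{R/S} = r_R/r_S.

0.128

S_{R/S} = r_R/r_S = (k₁)/(k₂·C_A^0.5) = (k₁/k₂)·C_A^-0.5.
= (1.23) / (3.77×6.530^0.5) = 1.230/9.634 = 0.128.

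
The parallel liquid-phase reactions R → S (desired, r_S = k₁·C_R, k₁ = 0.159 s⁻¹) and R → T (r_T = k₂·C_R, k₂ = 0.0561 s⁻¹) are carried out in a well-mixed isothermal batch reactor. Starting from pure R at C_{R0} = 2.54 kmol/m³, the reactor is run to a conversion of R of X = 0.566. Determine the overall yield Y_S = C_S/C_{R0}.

0.418

C_R = C_{R0}(1−X) = 1.102 kmol/m³.
Both paths are first order in R, so the instantaneous fraction to S is constant: dC_S/d(−C_R) = k₁/(k₁+k₂) = 0.7392.
C_S = 0.7392·(C_{R0}−C_R) = 0.7392×1.438 = 1.06 kmol/m³.
Y_S = C_S/C_{R0} = 1.063/2.54 = 0.418.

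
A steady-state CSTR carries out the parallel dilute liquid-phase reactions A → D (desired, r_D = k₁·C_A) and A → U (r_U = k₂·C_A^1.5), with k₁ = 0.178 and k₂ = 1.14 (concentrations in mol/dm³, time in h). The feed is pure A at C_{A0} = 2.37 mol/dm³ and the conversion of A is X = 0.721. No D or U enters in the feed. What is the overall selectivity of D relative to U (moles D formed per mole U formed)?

0.192

Exit C_A = C_{A0}(1−X) = 2.37×0.279 = 0.6612 mol/dm³.
In a CSTR the entire volume is at exit conditions, so r_D = 0.178×0.6612 = 0.1177 and r_U = 1.14×0.6612^1.5 = 0.6130.
Overall selectivity = C_D/C_U = r_Dτ/(r_Uτ) = r_D/r_U = 0.192.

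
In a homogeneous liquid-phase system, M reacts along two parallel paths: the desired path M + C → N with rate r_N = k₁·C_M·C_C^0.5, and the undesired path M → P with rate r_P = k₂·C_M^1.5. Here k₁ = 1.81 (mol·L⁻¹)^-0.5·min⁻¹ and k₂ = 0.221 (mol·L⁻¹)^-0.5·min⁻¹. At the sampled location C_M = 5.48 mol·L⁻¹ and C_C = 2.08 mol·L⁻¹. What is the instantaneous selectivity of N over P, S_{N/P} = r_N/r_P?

5.05

S_{N/P} = r_N/r_P = (k₁·C_M·C_C^0.5)/(k₂·C_M^1.5) = (k₁/k₂)·C_M^-0.5·C_C^0.5.
= (1.81×5.480×2.080^0.5) / (0.221×5.480^1.5) = 14.31/2.835 = 5.05.
The undesired path is higher order in M, so low C_M (CSTR or dilute feed) favours N.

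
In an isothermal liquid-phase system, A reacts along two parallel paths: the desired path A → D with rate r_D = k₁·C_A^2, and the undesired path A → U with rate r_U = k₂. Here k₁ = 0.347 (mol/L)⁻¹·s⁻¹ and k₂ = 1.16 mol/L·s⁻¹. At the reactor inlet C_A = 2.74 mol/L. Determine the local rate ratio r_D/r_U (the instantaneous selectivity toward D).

S_{D/U} = r_D/r_U = (k₁·C_A^2)/(k₂) = (k₁/k₂)·C_A^2.
= (0.347×2.740^2) / (1.16) = 2.605/1.160 = 2.25.
Since the desired path is higher order in A, keeping C_A high (PFR or concentrated feed) favours D.

2.25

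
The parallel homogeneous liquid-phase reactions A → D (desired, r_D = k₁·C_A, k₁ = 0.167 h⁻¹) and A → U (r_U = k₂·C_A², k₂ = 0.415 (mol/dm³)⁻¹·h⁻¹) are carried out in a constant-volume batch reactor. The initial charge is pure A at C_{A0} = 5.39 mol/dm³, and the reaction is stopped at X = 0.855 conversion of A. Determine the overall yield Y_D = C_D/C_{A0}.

0.119

C_A = C_{A0}(1−X) = 0.7816 mol/dm³.
Along a PFR/batch, dC_D/dC_A = −r_D/(r_D+r_U) = −k₁/(k₁+k₂·C_A).
Integrating from C_{A0} to C_A: C_D = (0.167/0.415)·ln[(0.167+0.415·5.39)/(0.167+0.415·0.782)] = 0.4024·ln(2.404/0.4913) = 0.6389 mol/dm³.
Y_D = C_D/C_{A0} = 0.6389/5.39 = 0.119.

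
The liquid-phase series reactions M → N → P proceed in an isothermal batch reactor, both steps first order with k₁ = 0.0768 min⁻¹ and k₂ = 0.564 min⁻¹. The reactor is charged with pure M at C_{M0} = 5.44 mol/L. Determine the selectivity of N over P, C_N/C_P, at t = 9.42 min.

0.172

The intermediate concentration in a first-order A→B→C sequence is C_N = k₁C_{M0}(e^(−k₁t) − e^(−k₂t))/(k₂−k₁).
e^(−k₁t) = e^(−0.0768×9.42) = e^(−0.7235) = 0.4851; e^(−k₂t) = e^(−5.313) = 0.004928.
C_N = 0.0768×5.44/(0.564−0.0768) × (0.4851−0.004928) = 0.8575×0.4801 = 0.4117 mol/L.
C_M = C_{M0}e^(−k₁t) = 2.639 mol/L, so C_P = C_{M0}−C_M−C_N = 2.389 mol/L; C_N/C_P = 0.172.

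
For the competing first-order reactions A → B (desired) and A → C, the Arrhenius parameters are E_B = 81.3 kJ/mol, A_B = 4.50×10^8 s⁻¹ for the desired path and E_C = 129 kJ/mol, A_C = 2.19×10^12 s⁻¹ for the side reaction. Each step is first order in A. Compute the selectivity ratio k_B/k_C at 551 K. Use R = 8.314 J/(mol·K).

6.84

k_B/k_C = (A_B/A_C)·exp[−(E_B−E_C)/(RT)] = (A_B/A_C)·exp[(E_C−E_B)/(RT)].
(E_C−E_B)/(RT) = (129−81.3)×10³/(8.314×551) = 47700/4581 = 10.41.
k_B/k_C = (4.50×10^8/2.19×10^12)·exp(10.41) = 2.055×10^-4 × 33274 = 6.84.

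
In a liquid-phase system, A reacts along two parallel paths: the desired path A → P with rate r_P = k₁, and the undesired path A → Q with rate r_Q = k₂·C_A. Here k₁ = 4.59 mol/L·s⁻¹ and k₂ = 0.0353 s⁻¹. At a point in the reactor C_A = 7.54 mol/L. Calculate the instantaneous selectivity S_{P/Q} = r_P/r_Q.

S_{P/Q} = r_P/r_Q = (k₁)/(k₂·C_A) = (k₁/k₂)·C_A⁻¹.
= (4.59) / (0.0353×7.540) = 4.590/0.2662 = 17.2.

17.2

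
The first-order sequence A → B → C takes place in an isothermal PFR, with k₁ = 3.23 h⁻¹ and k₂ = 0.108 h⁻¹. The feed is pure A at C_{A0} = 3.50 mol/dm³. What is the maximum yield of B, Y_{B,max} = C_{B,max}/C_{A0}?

0.889

Evaluating C_B at τ_opt = ln(k₂/k₁)/(k₂−k₁) gives C_{B,max}/C_{A0} = (k₁/k₂)^[k₂/(k₂−k₁)].
= (3.23/0.108)^(0.108/(0.108−3.23)) = (29.91)^(-0.03459) = 0.8891.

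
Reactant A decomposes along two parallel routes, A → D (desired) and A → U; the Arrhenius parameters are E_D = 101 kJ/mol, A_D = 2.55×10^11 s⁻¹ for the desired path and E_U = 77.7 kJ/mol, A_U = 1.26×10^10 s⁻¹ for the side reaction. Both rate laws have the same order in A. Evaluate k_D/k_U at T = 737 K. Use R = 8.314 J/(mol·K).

0.452

With equal orders, S_{D/U} = k_D/k_U = (A_D/A_U)·exp[(E_U−E_D)/(RT)].
(E_U−E_D)/(RT) = (77.7−101)×10³/(8.314×737) = -23300/6127 = -3.803.
k_D/k_U = (2.55×10^11/1.26×10^10)·exp(-3.803) = 20.24 × 0.02231 = 0.452.
Since E_D > E_U, raising the temperature improves selectivity toward D.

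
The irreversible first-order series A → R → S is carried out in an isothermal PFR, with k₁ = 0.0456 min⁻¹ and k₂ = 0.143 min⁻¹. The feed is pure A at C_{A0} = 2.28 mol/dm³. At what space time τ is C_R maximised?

11.7 min

For first-order series the maximum of C_R occurs at τ_opt = ln(k₂/k₁)/(k₂−k₁).
= ln(0.143/0.0456)/(0.143−0.0456) = ln(3.136)/0.09740 = 1.143/0.09740 = 11.7 min.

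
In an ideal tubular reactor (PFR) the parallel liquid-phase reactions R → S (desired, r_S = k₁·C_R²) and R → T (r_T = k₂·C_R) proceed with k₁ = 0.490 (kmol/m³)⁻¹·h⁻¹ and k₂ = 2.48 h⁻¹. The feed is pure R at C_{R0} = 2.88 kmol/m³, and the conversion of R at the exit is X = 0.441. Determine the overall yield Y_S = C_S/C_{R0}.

0.135

C_R = C_{R0}(1−X) = 1.610 kmol/m³.
Along a PFR/batch, dC_T/dC_R = −r_T/(r_S+r_T) = −k₂/(k₂+k₁·C_R).
Integrating from C_{R0} to C_R: C_T = (2.48/0.490)·ln[(2.48+0.490·2.88)/(2.48+0.490·1.61)] = 5.061·ln(3.891/3.269) = 0.8821 kmol/m³.
Then C_S = (C_{R0}−C_R) − C_T = 1.270 − 0.8821 = 0.3880 kmol/m³.
Y_S = C_S/C_{R0} = 0.3880/2.88 = 0.135.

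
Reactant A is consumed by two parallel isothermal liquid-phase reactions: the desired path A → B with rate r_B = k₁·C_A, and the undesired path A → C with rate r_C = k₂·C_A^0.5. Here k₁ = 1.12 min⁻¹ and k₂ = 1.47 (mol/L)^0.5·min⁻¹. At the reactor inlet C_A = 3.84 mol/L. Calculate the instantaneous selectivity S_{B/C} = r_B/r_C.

S_{B/C} = r_B/r_C = (k₁·C_A)/(k₂·C_A^0.5) = (k₁/k₂)·C_A^0.5.
= (1.12×3.840) / (1.47×3.840^0.5) = 4.301/2.881 = 1.49.
Since the desired path is higher order in A, keeping C_A high (PFR or concentrated feed) favours B.

1.49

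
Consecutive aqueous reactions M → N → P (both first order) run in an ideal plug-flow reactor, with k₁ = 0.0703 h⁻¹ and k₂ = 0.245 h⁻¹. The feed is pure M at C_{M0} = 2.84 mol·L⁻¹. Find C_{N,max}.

0.493 mol·L⁻¹

For a first-order series the maximum intermediate yield is C_{N,max}/C_{M0} = (k₁/k₂)^[k₂/(k₂−k₁)].
= (0.0703/0.245)^(0.245/(0.245−0.0703)) = (0.2869)^(1.402) = 0.1736.
C_{N,max} = 0.1736×2.84 = 0.493 mol·L⁻¹.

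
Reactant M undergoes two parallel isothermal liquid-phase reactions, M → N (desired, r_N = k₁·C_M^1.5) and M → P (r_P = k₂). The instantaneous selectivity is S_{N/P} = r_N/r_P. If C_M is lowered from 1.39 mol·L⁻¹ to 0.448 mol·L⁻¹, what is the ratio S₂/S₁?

S_{N/P} = (k₁/k₂)·C_M^1.5, so S₂/S₁ = (C_{M,2}/C_{M,1})^1.5.
= (0.448/1.39)^1.5 = (0.3223)^1.5 = 0.183.
Selectivity toward N falls as C_M falls — high-concentration operation is favoured.

0.183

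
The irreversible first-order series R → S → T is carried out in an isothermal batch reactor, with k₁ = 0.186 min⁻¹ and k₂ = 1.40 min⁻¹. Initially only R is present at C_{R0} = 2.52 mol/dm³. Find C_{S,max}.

Evaluating C_S at t_opt = ln(k₂/k₁)/(k₂−k₁) gives C_{S,max}/C_{R0} = (k₁/k₂)^[k₂/(k₂−k₁)].
= (0.186/1.40)^(1.40/(1.40−0.186)) = (0.1329)^(1.153) = 0.09752.
C_{S,max} = 0.09752×2.52 = 0.246 mol/dm³.

0.246 mol/dm³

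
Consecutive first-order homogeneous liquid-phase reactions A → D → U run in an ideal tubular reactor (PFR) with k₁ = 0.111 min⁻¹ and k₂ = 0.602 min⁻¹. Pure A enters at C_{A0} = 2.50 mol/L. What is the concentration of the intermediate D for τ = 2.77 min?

The intermediate concentration in a first-order A→B→C sequence is C_D = k₁C_{A0}(e^(−k₁τ) − e^(−k₂τ))/(k₂−k₁).
e^(−k₁τ) = e^(−0.111×2.77) = e^(−0.3075) = 0.7353; e^(−k₂τ) = e^(−1.668) = 0.1887.
C_D = 0.111×2.50/(0.602−0.111) × (0.7353−0.1887) = 0.5652×0.5466 = 0.3089 mol/L.

0.309 mol/L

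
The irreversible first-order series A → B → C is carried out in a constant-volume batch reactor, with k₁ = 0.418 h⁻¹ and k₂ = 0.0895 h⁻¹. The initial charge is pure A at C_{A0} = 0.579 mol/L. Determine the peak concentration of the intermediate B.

0.380 mol/L

Evaluating C_B at t_opt = ln(k₂/k₁)/(k₂−k₁) gives C_{B,max}/C_{A0} = (k₁/k₂)^[k₂/(k₂−k₁)].
= (0.418/0.0895)^(0.0895/(0.0895−0.418)) = (4.670)^(-0.2725) = 0.6571.
C_{B,max} = 0.6571×0.579 = 0.380 mol/L.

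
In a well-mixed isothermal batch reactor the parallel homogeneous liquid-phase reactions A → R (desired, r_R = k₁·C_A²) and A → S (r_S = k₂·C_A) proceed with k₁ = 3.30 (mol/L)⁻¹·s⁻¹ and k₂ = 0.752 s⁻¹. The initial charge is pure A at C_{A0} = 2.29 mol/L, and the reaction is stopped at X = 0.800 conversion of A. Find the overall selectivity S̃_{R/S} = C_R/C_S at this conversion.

5.18

C_A = C_{A0}(1−X) = 0.4580 mol/L.
Along a PFR/batch, dC_S/dC_A = −r_S/(r_R+r_S) = −k₂/(k₂+k₁·C_A).
Integrating from C_{A0} to C_A: C_S = (0.752/3.30)·ln[(0.752+3.30·2.29)/(0.752+3.30·0.458)] = 0.2279·ln(8.309/2.263) = 0.2963 mol/L.
Then C_R = (C_{A0}−C_A) − C_S = 1.832 − 0.2963 = 1.536 mol/L.
S̃_{R/S} = C_R/C_S = 1.536/0.2963 = 5.18.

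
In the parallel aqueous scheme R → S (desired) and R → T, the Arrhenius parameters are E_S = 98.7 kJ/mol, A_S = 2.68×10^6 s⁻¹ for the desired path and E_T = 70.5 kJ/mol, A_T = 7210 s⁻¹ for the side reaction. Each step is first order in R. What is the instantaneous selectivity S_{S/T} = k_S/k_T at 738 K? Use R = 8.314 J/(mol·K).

Since both paths have the same order in R, the concentration cancels and S_{S/T} = k_S/k_T = (A_S/A_T)·exp[(E_T−E_S)/(RT)].
(E_T−E_S)/(RT) = (70.5−98.7)×10³/(8.314×738) = -28200/6136 = -4.596.
k_S/k_T = (2.68×10^6/7210)·exp(-4.596) = 371.7 × 0.01009 = 3.75.

3.75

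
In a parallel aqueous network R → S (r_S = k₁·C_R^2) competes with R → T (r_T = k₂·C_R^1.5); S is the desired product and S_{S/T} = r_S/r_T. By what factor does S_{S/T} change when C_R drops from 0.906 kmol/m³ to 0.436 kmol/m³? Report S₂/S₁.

0.694

S_{S/T} = (k₁/k₂)·C_R^0.5, so S₂/S₁ = (C_{R,2}/C_{R,1})^0.5.
= (0.436/0.906)^0.5 = (0.4812)^0.5 = 0.694.
Selectivity toward S falls as C_R falls — high-concentration operation is favoured.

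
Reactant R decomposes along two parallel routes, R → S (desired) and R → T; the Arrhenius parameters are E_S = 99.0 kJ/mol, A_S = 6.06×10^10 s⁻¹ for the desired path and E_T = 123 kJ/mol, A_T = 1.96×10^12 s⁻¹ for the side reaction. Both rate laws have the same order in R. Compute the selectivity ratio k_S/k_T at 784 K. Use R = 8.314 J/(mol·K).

Since both paths have the same order in R, the concentration cancels and S_{S/T} = k_S/k_T = (A_S/A_T)·exp[(E_T−E_S)/(RT)].
(E_T−E_S)/(RT) = (123−99.0)×10³/(8.314×784) = 24000/6518 = 3.682.
k_S/k_T = (6.06×10^10/1.96×10^12)·exp(3.682) = 0.03092 × 39.73 = 1.23.
Since E_S < E_T, lowering the temperature improves selectivity toward S.

1.23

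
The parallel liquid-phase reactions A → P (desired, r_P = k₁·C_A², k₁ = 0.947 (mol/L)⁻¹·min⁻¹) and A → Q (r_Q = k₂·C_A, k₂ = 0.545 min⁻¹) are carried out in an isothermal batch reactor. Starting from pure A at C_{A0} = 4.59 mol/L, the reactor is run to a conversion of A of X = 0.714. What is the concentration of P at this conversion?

C_A = C_{A0}(1−X) = 1.313 mol/L.
Along a PFR/batch, dC_Q/dC_A = −r_Q/(r_P+r_Q) = −k₂/(k₂+k₁·C_A).
Integrating from C_{A0} to C_A: C_Q = (0.545/0.947)·ln[(0.545+0.947·4.59)/(0.545+0.947·1.31)] = 0.5755·ln(4.892/1.788) = 0.5792 mol/L.
Then C_P = (C_{A0}−C_A) − C_Q = 3.277 − 0.5792 = 2.698 mol/L.

2.70 mol/L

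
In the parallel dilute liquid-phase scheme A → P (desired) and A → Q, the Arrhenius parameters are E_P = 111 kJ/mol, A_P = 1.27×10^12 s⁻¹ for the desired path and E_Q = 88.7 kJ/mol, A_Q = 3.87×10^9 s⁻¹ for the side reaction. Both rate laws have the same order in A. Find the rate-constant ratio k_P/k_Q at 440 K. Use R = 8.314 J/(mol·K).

Since both paths have the same order in A, the concentration cancels and S_{P/Q} = k_P/k_Q = (A_P/A_Q)·exp[(E_Q−E_P)/(RT)].
(E_Q−E_P)/(RT) = (88.7−111)×10³/(8.314×440) = -22300/3658 = -6.096.
k_P/k_Q = (1.27×10^12/3.87×10^9)·exp(-6.096) = 328.2 × 0.002252 = 0.739.

0.739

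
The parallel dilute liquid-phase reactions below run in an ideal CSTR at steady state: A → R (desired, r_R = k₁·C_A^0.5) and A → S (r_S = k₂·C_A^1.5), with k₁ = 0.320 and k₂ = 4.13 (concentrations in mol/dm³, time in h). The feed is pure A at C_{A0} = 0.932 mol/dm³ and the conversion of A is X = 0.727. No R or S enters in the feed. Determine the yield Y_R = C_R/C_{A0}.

0.170

Exit C_A = C_{A0}(1−X) = 0.932×0.273 = 0.2544 mol/dm³.
In a CSTR the entire volume is at exit conditions, so r_R = 0.320×0.2544^0.5 = 0.1614 and r_S = 4.13×0.2544^1.5 = 0.5301.
Fraction of consumed A going to R: r_R/(r_R+r_S) = 0.2334.
C_R = 0.2334·C_{A0}·X = 0.2334×0.932×0.727 = 0.158 mol/dm³; Y_R = C_R/C_{A0} = 0.170.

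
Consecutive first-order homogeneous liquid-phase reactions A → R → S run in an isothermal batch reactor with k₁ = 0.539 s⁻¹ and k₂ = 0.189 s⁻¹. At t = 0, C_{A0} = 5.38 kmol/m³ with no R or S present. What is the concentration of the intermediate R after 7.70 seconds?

Solving the coupled first-order balances gives C_R(t) = [k₁/(k₂−k₁)]·C_{A0}·(e^(−k₁t) − e^(−k₂t)).
e^(−k₁t) = e^(−0.539×7.70) = e^(−4.150) = 0.01576; e^(−k₂t) = e^(−1.455) = 0.2333.
C_R = 0.539×5.38/(0.189−0.539) × (0.01576−0.2333) = (-8.285)×(-0.2176) = 1.803 kmol/m³.

1.80 kmol/m³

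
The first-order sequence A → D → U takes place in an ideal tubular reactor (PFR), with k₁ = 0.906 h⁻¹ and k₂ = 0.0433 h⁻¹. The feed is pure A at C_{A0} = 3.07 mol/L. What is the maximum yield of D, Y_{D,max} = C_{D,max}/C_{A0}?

0.858

At the optimum, C_{D,max}/C_{A0} = (k₁/k₂)^[k₂/(k₂−k₁)].
= (0.906/0.0433)^(0.0433/(0.0433−0.906)) = (20.92)^(-0.05019) = 0.8585.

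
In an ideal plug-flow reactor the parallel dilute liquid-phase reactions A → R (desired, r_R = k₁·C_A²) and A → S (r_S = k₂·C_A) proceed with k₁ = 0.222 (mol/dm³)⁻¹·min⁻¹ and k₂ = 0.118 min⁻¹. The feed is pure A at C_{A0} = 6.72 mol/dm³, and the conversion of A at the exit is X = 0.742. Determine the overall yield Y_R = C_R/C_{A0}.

C_A = C_{A0}(1−X) = 1.734 mol/dm³.
Along a PFR/batch, dC_S/dC_A = −r_S/(r_R+r_S) = −k₂/(k₂+k₁·C_A).
Integrating from C_{A0} to C_A: C_S = (0.118/0.222)·ln[(0.118+0.222·6.72)/(0.118+0.222·1.73)] = 0.5315·ln(1.610/0.5029) = 0.6184 mol/dm³.
Then C_R = (C_{A0}−C_A) − C_S = 4.986 − 0.6184 = 4.368 mol/dm³.
Y_R = C_R/C_{A0} = 4.368/6.72 = 0.650.

0.650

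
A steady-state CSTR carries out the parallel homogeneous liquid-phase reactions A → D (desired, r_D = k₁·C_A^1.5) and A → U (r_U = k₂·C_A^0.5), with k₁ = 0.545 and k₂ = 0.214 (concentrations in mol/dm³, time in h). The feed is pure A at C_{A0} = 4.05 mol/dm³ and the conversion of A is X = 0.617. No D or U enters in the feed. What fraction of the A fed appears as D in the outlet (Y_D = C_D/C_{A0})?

Exit C_A = C_{A0}(1−X) = 4.05×0.383 = 1.551 mol/dm³.
A CSTR operates uniformly at the exit composition, giving r_D = 1.053 and r_U = 0.2665 (each k·C_A^n at C_A = 1.551).
Fraction of consumed A going to D: r_D/(r_D+r_U) = 0.7980.
C_D = 0.7980·C_{A0}·X = 0.7980×4.05×0.617 = 1.99 mol/dm³; Y_D = C_D/C_{A0} = 0.492.

0.492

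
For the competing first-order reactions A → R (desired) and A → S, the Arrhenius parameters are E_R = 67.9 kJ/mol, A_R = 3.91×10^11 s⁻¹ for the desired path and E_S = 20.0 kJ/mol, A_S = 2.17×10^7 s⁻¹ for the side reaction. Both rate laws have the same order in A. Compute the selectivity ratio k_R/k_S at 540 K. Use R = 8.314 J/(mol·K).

k_R/k_S = (A_R/A_S)·exp[−(E_R−E_S)/(RT)] = (A_R/A_S)·exp[(E_S−E_R)/(RT)].
(E_S−E_R)/(RT) = (20.0−67.9)×10³/(8.314×540) = -47900/4490 = -10.67.
k_R/k_S = (3.91×10^11/2.17×10^7)·exp(-10.67) = 18018 × 2.325×10^-5 = 0.419.

0.419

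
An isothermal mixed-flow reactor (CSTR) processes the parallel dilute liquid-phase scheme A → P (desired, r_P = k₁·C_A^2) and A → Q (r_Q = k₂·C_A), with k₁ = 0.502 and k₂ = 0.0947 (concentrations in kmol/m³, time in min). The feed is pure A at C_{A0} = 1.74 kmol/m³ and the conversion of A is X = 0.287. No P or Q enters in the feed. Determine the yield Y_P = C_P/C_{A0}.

0.249

Exit C_A = C_{A0}(1−X) = 1.74×0.713 = 1.241 kmol/m³.
Rates in a CSTR are evaluated at the outlet concentration: r_P = 0.502×1.241^2 = 0.7726, r_Q = 0.0947×1.241 = 0.1175.
Fraction of consumed A going to P: r_P/(r_P+r_Q) = 0.8680.
C_P = 0.8680·C_{A0}·X = 0.8680×1.74×0.287 = 0.433 kmol/m³; Y_P = C_P/C_{A0} = 0.249.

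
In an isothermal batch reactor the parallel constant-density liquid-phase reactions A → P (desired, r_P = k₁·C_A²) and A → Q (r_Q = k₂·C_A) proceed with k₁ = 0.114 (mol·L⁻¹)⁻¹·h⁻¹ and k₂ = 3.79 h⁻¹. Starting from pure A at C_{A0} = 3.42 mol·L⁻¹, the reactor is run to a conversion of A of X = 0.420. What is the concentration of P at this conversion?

0.108 mol·L⁻¹

C_A = C_{A0}(1−X) = 1.984 mol·L⁻¹.
Along a PFR/batch, dC_Q/dC_A = −r_Q/(r_P+r_Q) = −k₂/(k₂+k₁·C_A).
Integrating from C_{A0} to C_A: C_Q = (3.79/0.114)·ln[(3.79+0.114·3.42)/(3.79+0.114·1.98)] = 33.25·ln(4.180/4.016) = 1.329 mol·L⁻¹.
Then C_P = (C_{A0}−C_A) − C_Q = 1.436 − 1.329 = 0.1078 mol·L⁻¹.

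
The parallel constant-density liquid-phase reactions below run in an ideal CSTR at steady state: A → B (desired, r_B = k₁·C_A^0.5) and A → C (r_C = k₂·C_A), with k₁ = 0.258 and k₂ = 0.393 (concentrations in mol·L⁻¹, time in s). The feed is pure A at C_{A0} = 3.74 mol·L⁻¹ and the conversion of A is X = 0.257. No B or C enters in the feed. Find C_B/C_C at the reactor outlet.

0.394

Exit C_A = C_{A0}(1−X) = 3.74×0.743 = 2.779 mol·L⁻¹.
Rates in a CSTR are evaluated at the outlet concentration: r_B = 0.258×2.779^0.5 = 0.4301, r_C = 0.393×2.779 = 1.092.
Overall selectivity = C_B/C_C = r_Bτ/(r_Cτ) = r_B/r_C = 0.394.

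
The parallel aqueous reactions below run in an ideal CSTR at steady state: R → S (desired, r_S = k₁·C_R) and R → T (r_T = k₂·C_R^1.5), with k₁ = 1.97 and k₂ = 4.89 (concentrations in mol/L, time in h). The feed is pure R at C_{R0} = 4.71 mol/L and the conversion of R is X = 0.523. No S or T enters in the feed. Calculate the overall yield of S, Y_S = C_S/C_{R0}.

0.111

Exit C_R = C_{R0}(1−X) = 4.71×0.477 = 2.247 mol/L.
In a CSTR the entire volume is at exit conditions, so r_S = 1.97×2.247 = 4.426 and r_T = 4.89×2.247^1.5 = 16.47.
Fraction of consumed R going to S: r_S/(r_S+r_T) = 0.2118.
C_S = 0.2118·C_{R0}·X = 0.2118×4.71×0.523 = 0.522 mol/L; Y_S = C_S/C_{R0} = 0.111.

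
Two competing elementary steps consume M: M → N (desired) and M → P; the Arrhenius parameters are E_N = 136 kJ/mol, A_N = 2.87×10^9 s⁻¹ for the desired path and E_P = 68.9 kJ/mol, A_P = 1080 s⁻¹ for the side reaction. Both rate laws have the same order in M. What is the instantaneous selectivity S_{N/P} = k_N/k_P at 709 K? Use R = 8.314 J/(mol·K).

With equal orders, S_{N/P} = k_N/k_P = (A_N/A_P)·exp[(E_P−E_N)/(RT)].
(E_P−E_N)/(RT) = (68.9−136)×10³/(8.314×709) = -67100/5895 = -11.38.
k_N/k_P = (2.87×10^9/1080)·exp(-11.38) = 2.657×10^6 × 1.138×10^-5 = 30.3.
Since E_N > E_P, raising the temperature improves selectivity toward N.

30.3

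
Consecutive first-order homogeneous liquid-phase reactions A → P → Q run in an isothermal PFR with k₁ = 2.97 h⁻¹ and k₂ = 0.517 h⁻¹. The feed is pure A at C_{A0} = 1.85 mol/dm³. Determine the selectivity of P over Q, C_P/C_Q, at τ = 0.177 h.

19.7

The intermediate concentration in a first-order A→B→C sequence is C_P = k₁C_{A0}(e^(−k₁τ) − e^(−k₂τ))/(k₂−k₁).
e^(−k₁τ) = e^(−2.97×0.177) = e^(−0.5257) = 0.5911; e^(−k₂τ) = e^(−0.09151) = 0.9126.
C_P = 2.97×1.85/(0.517−2.97) × (0.5911−0.9126) = (-2.240)×(-0.3214) = 0.7199 mol/dm³.
C_A = C_{A0}e^(−k₁τ) = 1.094 mol/dm³, so C_Q = C_{A0}−C_A−C_P = 0.03646 mol/dm³; C_P/C_Q = 19.7.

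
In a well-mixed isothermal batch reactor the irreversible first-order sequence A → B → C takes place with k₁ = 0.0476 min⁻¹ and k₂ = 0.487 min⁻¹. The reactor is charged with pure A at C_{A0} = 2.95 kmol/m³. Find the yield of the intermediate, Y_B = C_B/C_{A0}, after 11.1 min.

0.0634

For first-order series with pure A initially, C_B(t) = k₁C_{A0}/(k₂−k₁)·(e^(−k₁t) − e^(−k₂t)).
e^(−k₁t) = e^(−0.0476×11.1) = e^(−0.5284) = 0.5896; e^(−k₂t) = e^(−5.406) = 0.004491.
C_B = 0.0476×2.95/(0.487−0.0476) × (0.5896−0.004491) = 0.3196×0.5851 = 0.1870 kmol/m³.
Y_B = C_B/C_{A0} = 0.1870/2.95 = 0.0634.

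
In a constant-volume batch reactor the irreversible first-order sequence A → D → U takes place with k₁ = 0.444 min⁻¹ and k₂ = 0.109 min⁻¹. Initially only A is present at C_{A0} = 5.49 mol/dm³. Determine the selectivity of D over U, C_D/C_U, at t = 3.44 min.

The intermediate concentration in a first-order A→B→C sequence is C_D = k₁C_{A0}(e^(−k₁t) − e^(−k₂t))/(k₂−k₁).
e^(−k₁t) = e^(−0.444×3.44) = e^(−1.527) = 0.2171; e^(−k₂t) = e^(−0.3750) = 0.6873.
C_D = 0.444×5.49/(0.109−0.444) × (0.2171−0.6873) = (-7.276)×(-0.4702) = 3.421 mol/dm³.
C_A = C_{A0}e^(−k₁t) = 1.192 mol/dm³, so C_U = C_{A0}−C_A−C_D = 0.8767 mol/dm³; C_D/C_U = 3.90.

3.90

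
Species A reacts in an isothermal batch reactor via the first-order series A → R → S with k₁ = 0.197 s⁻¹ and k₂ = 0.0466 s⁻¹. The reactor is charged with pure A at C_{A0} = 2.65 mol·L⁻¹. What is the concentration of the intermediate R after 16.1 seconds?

1.49 mol·L⁻¹

For first-order series with pure A initially, C_R(t) = k₁C_{A0}/(k₂−k₁)·(e^(−k₁t) − e^(−k₂t)).
e^(−k₁t) = e^(−0.197×16.1) = e^(−3.172) = 0.04193; e^(−k₂t) = e^(−0.7503) = 0.4722.
C_R = 0.197×2.65/(0.0466−0.197) × (0.04193−0.4722) = (-3.471)×(-0.4303) = 1.494 mol·L⁻¹.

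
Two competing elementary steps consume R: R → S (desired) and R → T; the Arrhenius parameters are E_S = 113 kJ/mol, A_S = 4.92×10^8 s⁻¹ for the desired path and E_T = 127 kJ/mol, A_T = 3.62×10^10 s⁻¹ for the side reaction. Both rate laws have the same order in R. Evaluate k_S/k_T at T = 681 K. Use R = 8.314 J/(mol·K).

k_S/k_T = (A_S/A_T)·exp[−(E_S−E_T)/(RT)] = (A_S/A_T)·exp[(E_T−E_S)/(RT)].
(E_T−E_S)/(RT) = (127−113)×10³/(8.314×681) = 14000/5662 = 2.473.
k_S/k_T = (4.92×10^8/3.62×10^10)·exp(2.473) = 0.01359 × 11.85 = 0.161.
Since E_S < E_T, lowering the temperature improves selectivity toward S.

0.161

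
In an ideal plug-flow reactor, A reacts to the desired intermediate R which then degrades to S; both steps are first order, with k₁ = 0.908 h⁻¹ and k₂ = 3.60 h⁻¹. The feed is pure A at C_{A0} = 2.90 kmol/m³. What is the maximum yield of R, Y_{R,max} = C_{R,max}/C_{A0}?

0.158

For a first-order series the maximum intermediate yield is C_{R,max}/C_{A0} = (k₁/k₂)^[k₂/(k₂−k₁)].
= (0.908/3.60)^(3.60/(3.60−0.908)) = (0.2522)^(1.337) = 0.1585.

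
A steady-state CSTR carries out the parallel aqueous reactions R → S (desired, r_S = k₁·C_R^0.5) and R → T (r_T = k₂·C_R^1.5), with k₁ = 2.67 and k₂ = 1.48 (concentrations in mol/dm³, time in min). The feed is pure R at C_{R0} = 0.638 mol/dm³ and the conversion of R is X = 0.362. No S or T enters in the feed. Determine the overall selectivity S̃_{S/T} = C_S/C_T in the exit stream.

Exit C_R = C_{R0}(1−X) = 0.638×0.638 = 0.4070 mol/dm³.
A CSTR operates uniformly at the exit composition, giving r_S = 1.703 and r_T = 0.3843 (each k·C_R^n at C_R = 0.4070).
Overall selectivity = C_S/C_T = r_Sτ/(r_Tτ) = r_S/r_T = 4.43.

4.43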